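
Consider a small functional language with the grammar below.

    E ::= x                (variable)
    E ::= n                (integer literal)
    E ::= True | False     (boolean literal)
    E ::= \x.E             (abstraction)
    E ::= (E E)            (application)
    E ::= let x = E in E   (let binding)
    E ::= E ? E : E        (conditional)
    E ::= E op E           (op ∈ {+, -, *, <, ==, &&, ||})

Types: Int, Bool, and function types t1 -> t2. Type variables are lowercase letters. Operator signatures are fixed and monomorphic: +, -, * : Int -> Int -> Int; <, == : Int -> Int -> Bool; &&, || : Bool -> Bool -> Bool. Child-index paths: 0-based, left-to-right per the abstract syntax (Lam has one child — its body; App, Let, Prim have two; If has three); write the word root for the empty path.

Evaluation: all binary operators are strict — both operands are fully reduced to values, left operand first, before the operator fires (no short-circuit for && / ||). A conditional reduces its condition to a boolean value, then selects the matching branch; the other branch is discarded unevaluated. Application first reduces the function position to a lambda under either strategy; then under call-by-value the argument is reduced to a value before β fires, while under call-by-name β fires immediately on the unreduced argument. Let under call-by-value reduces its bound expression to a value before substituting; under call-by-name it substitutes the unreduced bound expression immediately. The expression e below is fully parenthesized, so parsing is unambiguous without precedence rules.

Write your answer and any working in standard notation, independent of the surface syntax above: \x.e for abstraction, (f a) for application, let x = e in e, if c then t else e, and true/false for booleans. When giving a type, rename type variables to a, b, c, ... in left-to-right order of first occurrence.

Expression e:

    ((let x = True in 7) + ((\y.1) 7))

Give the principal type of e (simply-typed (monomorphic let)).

Derivation:
let x : Bool
  unify Int ~ Int
\y._ : a -> Int
  unify a -> Int ~ Int -> b
  unify a ~ Int
  unify Int ~ b
_ _ : Int
  unify Int ~ Int

Answer: Int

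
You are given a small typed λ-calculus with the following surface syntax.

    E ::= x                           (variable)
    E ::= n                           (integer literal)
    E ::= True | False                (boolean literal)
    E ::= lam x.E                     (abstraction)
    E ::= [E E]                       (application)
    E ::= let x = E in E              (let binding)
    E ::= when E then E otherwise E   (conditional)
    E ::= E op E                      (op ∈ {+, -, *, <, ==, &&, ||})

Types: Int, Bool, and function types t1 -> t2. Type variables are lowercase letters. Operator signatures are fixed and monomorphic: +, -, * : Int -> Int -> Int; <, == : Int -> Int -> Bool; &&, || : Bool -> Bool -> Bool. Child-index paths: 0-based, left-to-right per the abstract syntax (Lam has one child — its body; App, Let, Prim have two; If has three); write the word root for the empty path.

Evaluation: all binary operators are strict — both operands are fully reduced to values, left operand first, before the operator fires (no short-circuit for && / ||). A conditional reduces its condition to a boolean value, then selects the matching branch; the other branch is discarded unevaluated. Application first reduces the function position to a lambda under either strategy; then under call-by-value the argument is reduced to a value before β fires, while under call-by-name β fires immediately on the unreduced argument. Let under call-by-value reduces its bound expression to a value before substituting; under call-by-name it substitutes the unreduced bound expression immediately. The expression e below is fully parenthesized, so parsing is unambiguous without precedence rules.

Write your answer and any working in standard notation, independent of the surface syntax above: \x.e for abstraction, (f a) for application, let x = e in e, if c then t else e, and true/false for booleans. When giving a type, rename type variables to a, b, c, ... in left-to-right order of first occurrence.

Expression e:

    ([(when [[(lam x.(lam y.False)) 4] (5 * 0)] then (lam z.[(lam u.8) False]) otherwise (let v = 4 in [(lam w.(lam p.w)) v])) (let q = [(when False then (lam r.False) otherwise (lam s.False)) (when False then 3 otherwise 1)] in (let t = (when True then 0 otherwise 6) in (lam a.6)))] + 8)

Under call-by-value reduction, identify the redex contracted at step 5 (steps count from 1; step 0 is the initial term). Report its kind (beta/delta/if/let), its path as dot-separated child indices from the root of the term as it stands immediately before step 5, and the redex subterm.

Answer: let at 0.0 : (let v = 4 in ((\w.(\p.w)) v))

Derivation:
step 0: (((if (((\x.(\y.false)) 4) (5 * 0)) then (\z.((\u.8) false)) else (let v = 4 in ((\w.(\p.w)) v))) (let q = ((if false then (\r.false) else (\s.false)) (if false then 3 else 1)) in (let t = (if true then 0 else 6) in (\a.6)))) + 8)
step 1: [beta@0.0.0.0] (((if ((\y.false) (5 * 0)) then (\z.((\u.8) false)) else (let v = 4 in ((\w.(\p.w)) v))) (let q = ((if false then (\r.false) else (\s.false)) (if false then 3 else 1)) in (let t = (if true then 0 else 6) in (\a.6)))) + 8)
step 2: [delta@0.0.0.1] (((if ((\y.false) 0) then (\z.((\u.8) false)) else (let v = 4 in ((\w.(\p.w)) v))) (let q = ((if false then (\r.false) else (\s.false)) (if false then 3 else 1)) in (let t = (if true then 0 else 6) in (\a.6)))) + 8)
step 3: [beta@0.0.0] (((if false then (\z.((\u.8) false)) else (let v = 4 in ((\w.(\p.w)) v))) (let q = ((if false then (\r.false) else (\s.false)) (if false then 3 else 1)) in (let t = (if true then 0 else 6) in (\a.6)))) + 8)
step 4: [if@0.0] (((let v = 4 in ((\w.(\p.w)) v)) (let q = ((if false then (\r.false) else (\s.false)) (if false then 3 else 1)) in (let t = (if true then 0 else 6) in (\a.6)))) + 8)
step 5: [let@0.0] ((((\w.(\p.w)) 4) (let q = ((if false then (\r.false) else (\s.false)) (if false then 3 else 1)) in (let t = (if true then 0 else 6) in (\a.6)))) + 8)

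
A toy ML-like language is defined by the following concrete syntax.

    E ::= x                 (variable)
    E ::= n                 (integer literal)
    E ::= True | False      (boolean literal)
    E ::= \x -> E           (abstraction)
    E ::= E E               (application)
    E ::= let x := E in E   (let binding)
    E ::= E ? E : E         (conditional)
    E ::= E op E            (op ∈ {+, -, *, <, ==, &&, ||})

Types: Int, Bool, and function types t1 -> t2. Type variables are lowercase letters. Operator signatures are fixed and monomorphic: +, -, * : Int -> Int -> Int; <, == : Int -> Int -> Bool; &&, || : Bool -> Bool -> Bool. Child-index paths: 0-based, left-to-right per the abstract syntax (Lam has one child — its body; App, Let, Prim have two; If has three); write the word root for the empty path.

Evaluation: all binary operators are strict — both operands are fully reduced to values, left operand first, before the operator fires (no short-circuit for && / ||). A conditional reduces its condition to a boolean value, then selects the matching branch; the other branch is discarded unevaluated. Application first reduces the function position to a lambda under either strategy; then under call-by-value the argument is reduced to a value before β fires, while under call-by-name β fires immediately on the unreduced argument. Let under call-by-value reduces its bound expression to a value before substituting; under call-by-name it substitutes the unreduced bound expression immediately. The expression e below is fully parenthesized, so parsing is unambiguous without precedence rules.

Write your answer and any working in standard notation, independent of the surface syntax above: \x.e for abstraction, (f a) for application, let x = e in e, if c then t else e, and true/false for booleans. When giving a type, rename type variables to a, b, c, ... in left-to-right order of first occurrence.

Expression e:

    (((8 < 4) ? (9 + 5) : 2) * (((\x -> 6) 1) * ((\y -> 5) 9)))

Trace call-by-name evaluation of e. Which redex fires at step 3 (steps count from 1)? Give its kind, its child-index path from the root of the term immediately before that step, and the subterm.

Answer: beta at 1.0 : ((\x.6) 1)

Trace:
step 0: ((if (8 < 4) then (9 + 5) else 2) * (((\x.6) 1) * ((\y.5) 9)))
step 1: [delta@0.0] ((if false then (9 + 5) else 2) * (((\x.6) 1) * ((\y.5) 9)))
step 2: [if@0] (2 * (((\x.6) 1) * ((\y.5) 9)))
step 3: [beta@1.0] (2 * (6 * ((\y.5) 9)))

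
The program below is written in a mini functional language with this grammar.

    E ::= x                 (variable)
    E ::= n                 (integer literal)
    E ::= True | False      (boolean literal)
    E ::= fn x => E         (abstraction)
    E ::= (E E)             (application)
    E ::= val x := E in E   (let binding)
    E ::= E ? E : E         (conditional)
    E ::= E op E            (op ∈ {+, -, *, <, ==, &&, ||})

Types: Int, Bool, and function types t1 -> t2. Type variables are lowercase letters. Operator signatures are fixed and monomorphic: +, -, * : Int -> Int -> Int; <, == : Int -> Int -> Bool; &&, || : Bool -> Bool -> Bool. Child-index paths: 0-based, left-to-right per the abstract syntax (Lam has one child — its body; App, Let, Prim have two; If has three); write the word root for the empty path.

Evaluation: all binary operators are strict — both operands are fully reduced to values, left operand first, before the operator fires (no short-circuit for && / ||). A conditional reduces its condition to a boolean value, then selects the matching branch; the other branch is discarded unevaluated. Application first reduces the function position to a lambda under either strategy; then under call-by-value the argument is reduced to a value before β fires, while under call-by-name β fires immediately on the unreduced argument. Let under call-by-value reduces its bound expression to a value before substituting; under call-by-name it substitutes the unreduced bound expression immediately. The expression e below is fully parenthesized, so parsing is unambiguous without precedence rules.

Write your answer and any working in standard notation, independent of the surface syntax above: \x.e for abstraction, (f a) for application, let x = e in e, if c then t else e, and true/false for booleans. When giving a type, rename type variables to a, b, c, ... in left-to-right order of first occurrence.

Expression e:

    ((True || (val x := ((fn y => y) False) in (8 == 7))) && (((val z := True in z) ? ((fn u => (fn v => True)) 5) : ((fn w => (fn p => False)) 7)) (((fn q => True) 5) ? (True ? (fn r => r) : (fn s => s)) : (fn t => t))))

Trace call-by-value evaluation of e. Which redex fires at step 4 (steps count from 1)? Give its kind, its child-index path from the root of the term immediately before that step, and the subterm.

Answer: delta at 0 : (true || false)

Trace:
step 0: ((true || (let x = ((\y.y) false) in (8 == 7))) && ((if (let z = true in z) then ((\u.(\v.true)) 5) else ((\w.(\p.false)) 7)) (if ((\q.true) 5) then (if true then (\r.r) else (\s.s)) else (\t.t))))
step 1: [beta@0.1.0] ((true || (let x = false in (8 == 7))) && ((if (let z = true in z) then ((\u.(\v.true)) 5) else ((\w.(\p.false)) 7)) (if ((\q.true) 5) then (if true then (\r.r) else (\s.s)) else (\t.t))))
step 2: [let@0.1] ((true || (8 == 7)) && ((if (let z = true in z) then ((\u.(\v.true)) 5) else ((\w.(\p.false)) 7)) (if ((\q.true) 5) then (if true then (\r.r) else (\s.s)) else (\t.t))))
step 3: [delta@0.1] ((true || false) && ((if (let z = true in z) then ((\u.(\v.true)) 5) else ((\w.(\p.false)) 7)) (if ((\q.true) 5) then (if true then (\r.r) else (\s.s)) else (\t.t))))
step 4: [delta@0] (true && ((if (let z = true in z) then ((\u.(\v.true)) 5) else ((\w.(\p.false)) 7)) (if ((\q.true) 5) then (if true then (\r.r) else (\s.s)) else (\t.t))))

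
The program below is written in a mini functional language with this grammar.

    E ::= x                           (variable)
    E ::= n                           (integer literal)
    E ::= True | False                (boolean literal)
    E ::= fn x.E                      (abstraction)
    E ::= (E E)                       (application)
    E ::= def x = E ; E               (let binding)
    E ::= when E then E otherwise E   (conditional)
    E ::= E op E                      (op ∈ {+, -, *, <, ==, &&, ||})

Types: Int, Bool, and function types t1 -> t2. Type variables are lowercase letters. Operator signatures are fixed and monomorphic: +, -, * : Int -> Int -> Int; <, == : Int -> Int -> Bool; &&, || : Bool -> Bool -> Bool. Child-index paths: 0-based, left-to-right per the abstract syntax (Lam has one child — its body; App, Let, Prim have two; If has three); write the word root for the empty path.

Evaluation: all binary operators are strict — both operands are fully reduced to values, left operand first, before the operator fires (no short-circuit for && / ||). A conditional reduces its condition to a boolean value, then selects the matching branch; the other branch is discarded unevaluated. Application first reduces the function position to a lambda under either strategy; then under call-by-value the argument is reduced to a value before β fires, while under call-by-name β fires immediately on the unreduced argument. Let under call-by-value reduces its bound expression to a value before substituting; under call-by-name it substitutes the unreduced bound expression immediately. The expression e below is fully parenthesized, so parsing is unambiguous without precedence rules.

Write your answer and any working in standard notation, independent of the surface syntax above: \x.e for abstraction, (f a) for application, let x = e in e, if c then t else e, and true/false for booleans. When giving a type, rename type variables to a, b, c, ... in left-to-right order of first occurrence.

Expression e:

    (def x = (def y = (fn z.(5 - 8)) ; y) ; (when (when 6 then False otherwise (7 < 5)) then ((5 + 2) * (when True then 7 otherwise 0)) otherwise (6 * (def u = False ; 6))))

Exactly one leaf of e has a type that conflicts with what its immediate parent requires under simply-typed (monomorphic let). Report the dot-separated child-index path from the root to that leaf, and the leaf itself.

Answer: 1.0.0 : 6

Working:
  unify Int ~ Int
  unify Int ~ Int
\z._ : a -> Int
let y : a -> Int
y : a -> Int
let x : a -> Int
  unify Int ~ Bool
  FAIL: mismatch Int ~ Bool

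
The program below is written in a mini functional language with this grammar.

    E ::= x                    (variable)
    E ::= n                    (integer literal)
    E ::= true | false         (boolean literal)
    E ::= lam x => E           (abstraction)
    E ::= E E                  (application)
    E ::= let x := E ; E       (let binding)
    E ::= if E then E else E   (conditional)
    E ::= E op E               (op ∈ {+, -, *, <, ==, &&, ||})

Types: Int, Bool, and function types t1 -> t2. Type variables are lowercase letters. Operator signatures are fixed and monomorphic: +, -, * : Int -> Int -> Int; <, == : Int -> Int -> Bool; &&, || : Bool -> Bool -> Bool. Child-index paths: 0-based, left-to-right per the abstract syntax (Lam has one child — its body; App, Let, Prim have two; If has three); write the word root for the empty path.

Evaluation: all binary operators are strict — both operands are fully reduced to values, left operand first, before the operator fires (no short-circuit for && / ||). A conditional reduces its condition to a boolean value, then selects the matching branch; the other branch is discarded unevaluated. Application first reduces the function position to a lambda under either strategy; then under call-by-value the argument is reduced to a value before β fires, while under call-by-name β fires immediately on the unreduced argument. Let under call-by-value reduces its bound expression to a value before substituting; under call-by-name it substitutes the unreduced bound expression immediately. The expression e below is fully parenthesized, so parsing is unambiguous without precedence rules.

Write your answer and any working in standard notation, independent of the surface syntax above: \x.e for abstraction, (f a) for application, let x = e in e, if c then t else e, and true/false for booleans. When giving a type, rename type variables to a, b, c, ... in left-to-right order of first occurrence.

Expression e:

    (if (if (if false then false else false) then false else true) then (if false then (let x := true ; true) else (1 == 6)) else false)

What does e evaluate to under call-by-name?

Derivation:
step 0: (if (if (if false then false else false) then false else true) then (if false then (let x = true in true) else (1 == 6)) else false)
step 1: [if@0.0] (if (if false then false else true) then (if false then (let x = true in true) else (1 == 6)) else false)
step 2: [if@0] (if true then (if false then (let x = true in true) else (1 == 6)) else false)
step 3: [if@root] (if false then (let x = true in true) else (1 == 6))
step 4: [if@root] (1 == 6)
step 5: [delta@root] false

Answer: false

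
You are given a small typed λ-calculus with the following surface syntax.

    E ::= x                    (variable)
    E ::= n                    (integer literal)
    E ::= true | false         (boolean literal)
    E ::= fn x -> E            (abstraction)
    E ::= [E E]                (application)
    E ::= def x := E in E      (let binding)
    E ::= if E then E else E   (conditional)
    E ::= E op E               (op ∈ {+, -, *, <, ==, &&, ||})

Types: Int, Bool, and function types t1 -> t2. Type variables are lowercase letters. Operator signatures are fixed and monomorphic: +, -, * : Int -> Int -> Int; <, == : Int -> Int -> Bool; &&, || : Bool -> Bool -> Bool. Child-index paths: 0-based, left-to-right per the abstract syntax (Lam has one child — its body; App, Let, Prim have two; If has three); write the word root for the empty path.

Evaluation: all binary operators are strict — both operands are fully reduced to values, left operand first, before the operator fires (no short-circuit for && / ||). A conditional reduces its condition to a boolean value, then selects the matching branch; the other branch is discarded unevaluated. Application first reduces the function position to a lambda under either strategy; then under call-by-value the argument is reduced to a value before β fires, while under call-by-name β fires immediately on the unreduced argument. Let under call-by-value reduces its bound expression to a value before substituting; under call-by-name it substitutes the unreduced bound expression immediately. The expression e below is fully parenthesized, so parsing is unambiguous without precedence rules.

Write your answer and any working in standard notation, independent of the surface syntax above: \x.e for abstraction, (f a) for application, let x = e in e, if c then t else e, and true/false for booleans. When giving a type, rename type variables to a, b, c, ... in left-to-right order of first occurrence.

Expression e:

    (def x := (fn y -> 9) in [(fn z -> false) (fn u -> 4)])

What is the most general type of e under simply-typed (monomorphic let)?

Answer: Bool

Working:
\y._ : a -> Int
let x : a -> Int
\z._ : b -> Bool
\u._ : c -> Int
  unify b -> Bool ~ (c -> Int) -> d
  unify b ~ c -> Int
  unify Bool ~ d
_ _ : Bool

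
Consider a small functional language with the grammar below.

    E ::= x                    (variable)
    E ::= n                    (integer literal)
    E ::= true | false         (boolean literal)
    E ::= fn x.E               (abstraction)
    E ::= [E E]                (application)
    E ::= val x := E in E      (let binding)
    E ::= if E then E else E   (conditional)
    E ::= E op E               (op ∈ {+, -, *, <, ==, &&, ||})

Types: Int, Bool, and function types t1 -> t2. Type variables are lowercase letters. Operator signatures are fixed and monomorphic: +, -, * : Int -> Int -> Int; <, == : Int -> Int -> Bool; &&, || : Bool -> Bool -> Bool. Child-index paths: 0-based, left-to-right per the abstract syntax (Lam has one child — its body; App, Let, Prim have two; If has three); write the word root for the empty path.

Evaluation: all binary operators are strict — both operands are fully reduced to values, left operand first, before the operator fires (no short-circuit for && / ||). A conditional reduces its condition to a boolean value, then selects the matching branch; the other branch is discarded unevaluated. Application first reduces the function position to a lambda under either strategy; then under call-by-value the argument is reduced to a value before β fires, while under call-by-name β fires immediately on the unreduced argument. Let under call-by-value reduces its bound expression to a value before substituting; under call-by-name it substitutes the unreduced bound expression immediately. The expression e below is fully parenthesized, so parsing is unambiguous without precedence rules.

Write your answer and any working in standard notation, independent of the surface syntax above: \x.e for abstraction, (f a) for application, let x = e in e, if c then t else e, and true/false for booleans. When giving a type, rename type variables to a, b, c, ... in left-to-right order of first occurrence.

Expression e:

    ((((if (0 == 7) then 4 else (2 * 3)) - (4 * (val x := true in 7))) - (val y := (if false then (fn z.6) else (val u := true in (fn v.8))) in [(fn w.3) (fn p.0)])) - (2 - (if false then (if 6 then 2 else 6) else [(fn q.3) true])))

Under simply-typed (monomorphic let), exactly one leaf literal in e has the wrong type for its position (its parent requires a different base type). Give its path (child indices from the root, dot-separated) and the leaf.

Working:
  unify Int ~ Int
  unify Int ~ Int
  unify Bool ~ Bool
  unify Int ~ Int
  unify Int ~ Int
  unify Int ~ Int
  unify Int ~ Int
  unify Int ~ Int
let x : Bool
  unify Int ~ Int
  unify Int ~ Int
  unify Int ~ Int
  unify Bool ~ Bool
\z._ : a -> Int
let u : Bool
\v._ : b -> Int
  unify a -> Int ~ b -> Int
  unify a ~ b
  unify Int ~ Int
let y : b -> Int
\w._ : c -> Int
\p._ : d -> Int
  unify c -> Int ~ (d -> Int) -> e
  unify c ~ d -> Int
  unify Int ~ e
_ _ : Int
  unify Int ~ Int
  unify Int ~ Int
  unify Int ~ Int
  unify Bool ~ Bool
  unify Int ~ Bool
  FAIL: mismatch Int ~ Bool

Answer: 1.1.1.0 : 6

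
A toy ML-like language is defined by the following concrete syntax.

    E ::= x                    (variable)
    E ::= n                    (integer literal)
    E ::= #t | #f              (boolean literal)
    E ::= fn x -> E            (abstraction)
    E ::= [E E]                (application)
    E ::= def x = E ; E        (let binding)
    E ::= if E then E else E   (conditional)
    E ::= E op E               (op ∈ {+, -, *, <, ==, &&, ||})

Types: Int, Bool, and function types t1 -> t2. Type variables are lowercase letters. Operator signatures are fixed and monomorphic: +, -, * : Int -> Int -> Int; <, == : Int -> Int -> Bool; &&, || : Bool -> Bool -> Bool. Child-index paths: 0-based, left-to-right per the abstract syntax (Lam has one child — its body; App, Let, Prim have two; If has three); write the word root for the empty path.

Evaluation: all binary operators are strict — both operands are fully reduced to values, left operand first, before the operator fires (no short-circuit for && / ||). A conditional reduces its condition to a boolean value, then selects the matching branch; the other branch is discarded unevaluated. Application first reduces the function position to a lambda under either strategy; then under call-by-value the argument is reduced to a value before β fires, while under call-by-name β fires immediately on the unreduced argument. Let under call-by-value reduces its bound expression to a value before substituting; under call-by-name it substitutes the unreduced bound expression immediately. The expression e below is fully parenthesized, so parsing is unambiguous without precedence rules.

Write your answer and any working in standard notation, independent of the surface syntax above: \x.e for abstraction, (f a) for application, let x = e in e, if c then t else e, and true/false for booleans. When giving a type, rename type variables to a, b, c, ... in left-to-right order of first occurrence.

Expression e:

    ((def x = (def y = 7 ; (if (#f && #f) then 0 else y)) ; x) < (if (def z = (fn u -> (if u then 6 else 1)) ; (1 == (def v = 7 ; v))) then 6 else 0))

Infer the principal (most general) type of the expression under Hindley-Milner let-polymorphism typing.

Answer: Bool

Working:
let y : Int
  unify Bool ~ Bool
  unify Bool ~ Bool
  unify Bool ~ Bool
y : Int
  unify Int ~ Int
let x : Int
x : Int
  unify Int ~ Int
u : a
  unify a ~ Bool
  unify Int ~ Int
\u._ : Bool -> Int
let z : Bool -> Int
  unify Int ~ Int
let v : Int
v : Int
  unify Int ~ Int
  unify Bool ~ Bool
  unify Int ~ Int
  unify Int ~ Int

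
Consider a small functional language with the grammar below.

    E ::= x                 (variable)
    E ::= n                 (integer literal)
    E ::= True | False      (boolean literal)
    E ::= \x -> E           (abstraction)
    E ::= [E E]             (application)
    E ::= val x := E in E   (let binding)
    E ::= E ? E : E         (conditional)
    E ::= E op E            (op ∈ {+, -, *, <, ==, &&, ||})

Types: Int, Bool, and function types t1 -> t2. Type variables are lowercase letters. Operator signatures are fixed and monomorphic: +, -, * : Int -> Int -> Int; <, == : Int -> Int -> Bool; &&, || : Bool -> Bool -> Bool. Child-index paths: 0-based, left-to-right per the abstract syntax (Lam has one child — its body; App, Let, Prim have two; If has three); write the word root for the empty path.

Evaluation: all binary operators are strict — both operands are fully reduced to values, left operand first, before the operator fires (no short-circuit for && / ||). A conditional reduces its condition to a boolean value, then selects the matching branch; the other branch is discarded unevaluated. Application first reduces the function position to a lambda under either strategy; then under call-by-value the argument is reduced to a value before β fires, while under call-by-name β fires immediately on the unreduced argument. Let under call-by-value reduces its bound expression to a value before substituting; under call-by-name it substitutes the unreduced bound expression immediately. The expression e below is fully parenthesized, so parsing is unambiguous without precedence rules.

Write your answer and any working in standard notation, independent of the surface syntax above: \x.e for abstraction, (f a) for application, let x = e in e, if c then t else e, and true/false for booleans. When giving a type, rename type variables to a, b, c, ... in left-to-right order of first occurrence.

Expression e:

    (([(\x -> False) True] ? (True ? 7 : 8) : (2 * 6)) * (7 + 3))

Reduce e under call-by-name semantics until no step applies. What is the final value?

Answer: 120

Derivation:
step 0: ((if ((\x.false) true) then (if true then 7 else 8) else (2 * 6)) * (7 + 3))
step 1: [beta@0.0] ((if false then (if true then 7 else 8) else (2 * 6)) * (7 + 3))
step 2: [if@0] ((2 * 6) * (7 + 3))
step 3: [delta@0] (12 * (7 + 3))
step 4: [delta@1] (12 * 10)
step 5: [delta@root] 120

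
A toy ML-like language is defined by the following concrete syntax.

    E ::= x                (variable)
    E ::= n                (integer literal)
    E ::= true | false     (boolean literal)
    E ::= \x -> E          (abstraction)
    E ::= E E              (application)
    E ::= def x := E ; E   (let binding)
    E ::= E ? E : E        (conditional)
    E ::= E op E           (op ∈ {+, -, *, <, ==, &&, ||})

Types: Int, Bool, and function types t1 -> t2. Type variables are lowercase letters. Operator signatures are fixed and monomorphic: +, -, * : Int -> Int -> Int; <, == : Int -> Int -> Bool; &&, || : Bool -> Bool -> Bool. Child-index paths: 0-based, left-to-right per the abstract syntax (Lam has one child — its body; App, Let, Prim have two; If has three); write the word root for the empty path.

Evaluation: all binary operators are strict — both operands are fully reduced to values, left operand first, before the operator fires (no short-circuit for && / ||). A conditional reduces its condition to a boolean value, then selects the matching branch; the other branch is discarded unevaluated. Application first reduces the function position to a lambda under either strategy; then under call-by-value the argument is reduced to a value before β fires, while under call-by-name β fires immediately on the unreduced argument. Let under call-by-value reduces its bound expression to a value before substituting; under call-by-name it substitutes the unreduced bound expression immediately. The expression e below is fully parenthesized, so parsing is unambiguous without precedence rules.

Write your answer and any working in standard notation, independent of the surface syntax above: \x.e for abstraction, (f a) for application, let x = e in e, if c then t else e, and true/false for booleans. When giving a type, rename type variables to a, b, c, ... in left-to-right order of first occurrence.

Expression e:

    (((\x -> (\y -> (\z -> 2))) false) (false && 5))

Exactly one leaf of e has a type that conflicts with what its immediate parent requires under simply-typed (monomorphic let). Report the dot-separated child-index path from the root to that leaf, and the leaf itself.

Answer: 1.1 : 5

Trace:
\z._ : c -> Int
\y._ : b -> c -> Int
\x._ : a -> b -> c -> Int
  unify a -> b -> c -> Int ~ Bool -> d
  unify a ~ Bool
  unify b -> c -> Int ~ d
_ _ : b -> c -> Int
  unify Bool ~ Bool
  unify Int ~ Bool
  FAIL: mismatch Int ~ Bool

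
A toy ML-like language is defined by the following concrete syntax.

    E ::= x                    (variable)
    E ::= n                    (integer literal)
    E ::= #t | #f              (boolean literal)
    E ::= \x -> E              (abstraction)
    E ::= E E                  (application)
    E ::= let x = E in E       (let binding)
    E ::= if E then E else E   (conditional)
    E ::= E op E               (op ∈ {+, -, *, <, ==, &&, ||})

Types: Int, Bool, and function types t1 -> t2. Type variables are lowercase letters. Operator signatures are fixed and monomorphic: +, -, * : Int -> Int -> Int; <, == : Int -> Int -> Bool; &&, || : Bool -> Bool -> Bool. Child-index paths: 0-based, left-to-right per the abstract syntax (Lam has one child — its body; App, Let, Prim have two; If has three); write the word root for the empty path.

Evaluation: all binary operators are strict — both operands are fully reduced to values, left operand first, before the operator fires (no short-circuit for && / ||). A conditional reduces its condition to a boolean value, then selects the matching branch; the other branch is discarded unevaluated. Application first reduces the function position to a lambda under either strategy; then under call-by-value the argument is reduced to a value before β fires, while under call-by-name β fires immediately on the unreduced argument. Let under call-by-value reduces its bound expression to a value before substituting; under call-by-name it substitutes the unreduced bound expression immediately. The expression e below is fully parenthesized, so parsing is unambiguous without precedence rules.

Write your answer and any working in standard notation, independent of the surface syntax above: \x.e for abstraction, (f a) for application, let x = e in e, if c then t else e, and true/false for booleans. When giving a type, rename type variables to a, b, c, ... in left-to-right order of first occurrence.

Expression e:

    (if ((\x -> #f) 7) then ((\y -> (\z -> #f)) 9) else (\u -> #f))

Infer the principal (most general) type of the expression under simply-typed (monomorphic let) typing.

Answer: a -> Bool

Trace:
\x._ : a -> Bool
  unify a -> Bool ~ Int -> b
  unify a ~ Int
  unify Bool ~ b
_ _ : Bool
  unify Bool ~ Bool
\z._ : d -> Bool
\y._ : c -> d -> Bool
  unify c -> d -> Bool ~ Int -> e
  unify c ~ Int
  unify d -> Bool ~ e
_ _ : d -> Bool
\u._ : f -> Bool
  unify d -> Bool ~ f -> Bool
  unify d ~ f
  unify Bool ~ Bool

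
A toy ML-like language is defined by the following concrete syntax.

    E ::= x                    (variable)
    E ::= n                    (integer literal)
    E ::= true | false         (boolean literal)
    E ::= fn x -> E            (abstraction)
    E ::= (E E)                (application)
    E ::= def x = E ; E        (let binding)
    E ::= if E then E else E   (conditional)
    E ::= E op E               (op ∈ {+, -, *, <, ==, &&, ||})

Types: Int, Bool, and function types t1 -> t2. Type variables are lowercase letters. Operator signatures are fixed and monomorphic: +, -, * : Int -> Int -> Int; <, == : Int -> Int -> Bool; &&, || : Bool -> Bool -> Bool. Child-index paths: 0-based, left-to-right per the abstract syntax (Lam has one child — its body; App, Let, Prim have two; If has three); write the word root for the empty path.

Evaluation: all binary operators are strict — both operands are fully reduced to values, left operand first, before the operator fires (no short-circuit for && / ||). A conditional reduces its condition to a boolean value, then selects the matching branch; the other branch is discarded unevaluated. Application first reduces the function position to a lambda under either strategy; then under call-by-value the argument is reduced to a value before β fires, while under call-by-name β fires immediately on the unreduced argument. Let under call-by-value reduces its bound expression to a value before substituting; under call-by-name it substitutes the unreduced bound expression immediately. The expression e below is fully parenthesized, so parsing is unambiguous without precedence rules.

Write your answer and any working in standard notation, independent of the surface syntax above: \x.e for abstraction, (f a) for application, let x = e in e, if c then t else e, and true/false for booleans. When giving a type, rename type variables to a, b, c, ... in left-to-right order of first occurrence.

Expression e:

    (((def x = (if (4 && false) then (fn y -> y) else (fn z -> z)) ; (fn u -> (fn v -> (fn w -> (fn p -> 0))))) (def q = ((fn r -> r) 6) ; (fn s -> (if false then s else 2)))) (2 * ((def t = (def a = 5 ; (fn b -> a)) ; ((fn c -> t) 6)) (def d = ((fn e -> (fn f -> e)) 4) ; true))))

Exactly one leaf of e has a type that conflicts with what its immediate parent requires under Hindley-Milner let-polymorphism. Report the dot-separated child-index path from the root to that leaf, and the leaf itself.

Trace:
  unify Int ~ Bool
  FAIL: mismatch Int ~ Bool

Answer: 0.0.0.0.0 : 4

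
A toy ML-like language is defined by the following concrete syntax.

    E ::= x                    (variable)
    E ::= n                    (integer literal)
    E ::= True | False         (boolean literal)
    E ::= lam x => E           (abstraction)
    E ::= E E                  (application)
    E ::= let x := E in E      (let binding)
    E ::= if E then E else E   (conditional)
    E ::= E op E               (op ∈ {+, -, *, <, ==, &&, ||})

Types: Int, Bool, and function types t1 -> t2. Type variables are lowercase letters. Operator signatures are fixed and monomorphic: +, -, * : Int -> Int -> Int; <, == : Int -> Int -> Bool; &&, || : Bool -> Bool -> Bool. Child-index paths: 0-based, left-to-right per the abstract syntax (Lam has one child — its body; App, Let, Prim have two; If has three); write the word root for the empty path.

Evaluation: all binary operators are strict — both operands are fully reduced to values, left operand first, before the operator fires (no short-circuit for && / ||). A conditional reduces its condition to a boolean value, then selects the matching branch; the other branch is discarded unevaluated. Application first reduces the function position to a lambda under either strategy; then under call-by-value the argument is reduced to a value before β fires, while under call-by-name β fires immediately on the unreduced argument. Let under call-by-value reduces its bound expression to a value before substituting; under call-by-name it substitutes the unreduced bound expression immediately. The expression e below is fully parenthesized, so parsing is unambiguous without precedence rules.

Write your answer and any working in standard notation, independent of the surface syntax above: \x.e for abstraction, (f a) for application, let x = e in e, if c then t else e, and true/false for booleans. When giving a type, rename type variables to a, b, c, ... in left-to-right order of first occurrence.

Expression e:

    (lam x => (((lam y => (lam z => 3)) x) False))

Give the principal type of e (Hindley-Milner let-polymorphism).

Answer: a -> Int

Derivation:
\z._ : c -> Int
\y._ : b -> c -> Int
x : a
  unify b -> c -> Int ~ a -> d
  unify b ~ a
  unify c -> Int ~ d
_ _ : c -> Int
  unify c -> Int ~ Bool -> e
  unify c ~ Bool
  unify Int ~ e
_ _ : Int
\x._ : a -> Int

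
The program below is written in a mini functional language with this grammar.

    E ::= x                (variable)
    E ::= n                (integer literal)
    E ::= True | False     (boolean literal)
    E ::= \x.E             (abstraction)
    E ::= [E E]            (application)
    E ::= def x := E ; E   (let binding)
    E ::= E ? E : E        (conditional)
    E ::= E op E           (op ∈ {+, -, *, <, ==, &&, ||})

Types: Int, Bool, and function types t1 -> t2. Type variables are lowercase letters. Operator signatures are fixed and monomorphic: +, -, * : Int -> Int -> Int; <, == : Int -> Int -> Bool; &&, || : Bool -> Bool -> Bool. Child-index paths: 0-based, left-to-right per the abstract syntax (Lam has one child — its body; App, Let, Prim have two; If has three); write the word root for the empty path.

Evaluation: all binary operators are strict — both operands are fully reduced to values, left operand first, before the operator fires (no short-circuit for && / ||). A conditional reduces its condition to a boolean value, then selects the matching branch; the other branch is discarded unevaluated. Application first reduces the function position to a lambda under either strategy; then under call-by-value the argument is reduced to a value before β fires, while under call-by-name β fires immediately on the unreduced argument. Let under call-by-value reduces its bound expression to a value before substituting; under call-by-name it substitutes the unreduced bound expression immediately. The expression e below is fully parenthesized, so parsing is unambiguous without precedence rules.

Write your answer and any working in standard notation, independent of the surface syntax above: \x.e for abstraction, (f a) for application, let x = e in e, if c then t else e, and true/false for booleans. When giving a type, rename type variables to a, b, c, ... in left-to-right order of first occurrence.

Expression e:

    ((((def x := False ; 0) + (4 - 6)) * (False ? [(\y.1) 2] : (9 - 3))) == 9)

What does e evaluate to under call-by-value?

Answer: false

Trace:
step 0: ((((let x = false in 0) + (4 - 6)) * (if false then ((\y.1) 2) else (9 - 3))) == 9)
step 1: [let@0.0.0] (((0 + (4 - 6)) * (if false then ((\y.1) 2) else (9 - 3))) == 9)
step 2: [delta@0.0.1] (((0 + -2) * (if false then ((\y.1) 2) else (9 - 3))) == 9)
step 3: [delta@0.0] ((-2 * (if false then ((\y.1) 2) else (9 - 3))) == 9)
step 4: [if@0.1] ((-2 * (9 - 3)) == 9)
step 5: [delta@0.1] ((-2 * 6) == 9)
step 6: [delta@0] (-12 == 9)
step 7: [delta@root] false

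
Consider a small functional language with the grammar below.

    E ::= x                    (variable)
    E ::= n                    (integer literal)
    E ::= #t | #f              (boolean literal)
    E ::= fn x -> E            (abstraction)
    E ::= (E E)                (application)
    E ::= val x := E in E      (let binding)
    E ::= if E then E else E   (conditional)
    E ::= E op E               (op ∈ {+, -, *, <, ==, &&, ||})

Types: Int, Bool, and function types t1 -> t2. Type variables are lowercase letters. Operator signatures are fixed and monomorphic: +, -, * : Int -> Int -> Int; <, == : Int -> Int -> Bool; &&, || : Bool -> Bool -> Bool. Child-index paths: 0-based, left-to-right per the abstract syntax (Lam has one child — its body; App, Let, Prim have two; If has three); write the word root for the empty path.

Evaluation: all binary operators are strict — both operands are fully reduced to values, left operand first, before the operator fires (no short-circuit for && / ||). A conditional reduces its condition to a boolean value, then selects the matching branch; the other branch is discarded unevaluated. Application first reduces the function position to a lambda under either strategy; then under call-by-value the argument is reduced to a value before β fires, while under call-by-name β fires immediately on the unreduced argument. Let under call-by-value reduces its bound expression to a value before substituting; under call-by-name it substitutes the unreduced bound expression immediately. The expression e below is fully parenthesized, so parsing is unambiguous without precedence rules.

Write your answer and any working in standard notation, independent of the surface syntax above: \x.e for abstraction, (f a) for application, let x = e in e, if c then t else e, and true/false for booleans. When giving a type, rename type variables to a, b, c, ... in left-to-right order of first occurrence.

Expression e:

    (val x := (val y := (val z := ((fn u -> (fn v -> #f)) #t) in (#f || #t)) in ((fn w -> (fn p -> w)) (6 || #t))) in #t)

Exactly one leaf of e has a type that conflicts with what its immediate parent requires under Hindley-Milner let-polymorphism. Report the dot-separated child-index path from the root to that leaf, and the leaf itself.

Working:
\v._ : b -> Bool
\u._ : a -> b -> Bool
  unify a -> b -> Bool ~ Bool -> c
  unify a ~ Bool
  unify b -> Bool ~ c
_ _ : b -> Bool
let z : forall. b -> Bool
  unify Bool ~ Bool
  unify Bool ~ Bool
let y : Bool
w : d
\p._ : e -> d
\w._ : d -> e -> d
  unify Int ~ Bool
  FAIL: mismatch Int ~ Bool

Answer: 0.1.1.0 : 6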